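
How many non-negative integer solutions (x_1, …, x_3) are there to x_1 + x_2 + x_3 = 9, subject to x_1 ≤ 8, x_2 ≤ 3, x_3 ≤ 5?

23

Without the upper bounds there are C(11,2) = 55 ways to split 9 among 3 variables.
Subtract solutions that violate a single cap (substitute x_i' = x_i − (cap_i+1)): x_1 ≥ 9 gives C(2,2) = 1; x_2 ≥ 4 gives C(7,2) = 21; x_3 ≥ 6 gives C(5,2) = 10. Together 32.
No two caps can be exceeded simultaneously, so the pair terms are all 0.
By inclusion–exclusion the count is 55 − 32 + 0 = 23.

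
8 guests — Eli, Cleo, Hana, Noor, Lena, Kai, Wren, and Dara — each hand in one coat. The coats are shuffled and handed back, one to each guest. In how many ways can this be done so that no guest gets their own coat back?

Let Aᵢ be the assignments in which guest i gets their own coat. We want the size of the complement of A₁∪…∪A_8.
By inclusion–exclusion this is Σ_{j=0}^{8} (−1)^j C(8,j)·(8−j)!.
Computing: 40320 − 40320 + 20160 − 6720 + 1680 − 336 + 56 − 8 + 1 = 14833.

14833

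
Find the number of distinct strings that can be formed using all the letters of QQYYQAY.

140

QQYYQAY has 7 letters with Q appearing 3 times and Y appearing 3 times.
The number of distinct arrangements is 7!/(3!·3!) = 5040/36 = 140.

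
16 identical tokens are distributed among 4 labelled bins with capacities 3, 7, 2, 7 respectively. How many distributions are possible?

Without the upper bounds there are C(19,3) = 969 ways to split 16 among 4 bins.
Subtract solutions that violate a single cap (substitute x_i' = x_i − (cap_i+1)): x_1 ≥ 4 gives C(15,3) = 455; x_2 ≥ 8 gives C(11,3) = 165; x_3 ≥ 3 gives C(16,3) = 560; x_4 ≥ 8 gives C(11,3) = 165. Together 1345.
Add back pairs where two caps are both exceeded: 35 + 220 + 35 + 56 + 1 + 56 = 403.
Subtract triples: 4 + 0 + 4 + 0 = 8.
By inclusion–exclusion the count is 969 − 1345 + 403 − 8 = 19.

19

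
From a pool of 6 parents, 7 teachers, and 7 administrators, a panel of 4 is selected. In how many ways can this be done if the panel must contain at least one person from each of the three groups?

2499

With no constraint there are C(20,4) = 4845 possible selections.
Selections missing a whole group: no parents → C(14,4) = 1001; no teachers → C(13,4) = 715; no administrators → C(13,4) = 715.
Add back selections omitting two groups (i.e. drawn from a single group): C(6,4) + C(7,4) + C(7,4) = 85.
By inclusion–exclusion: 4845 − 2431 + 85 = 2499.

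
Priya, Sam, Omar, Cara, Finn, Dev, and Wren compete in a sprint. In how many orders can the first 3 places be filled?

210

There are 7 choices for 1st place, 6 for 2nd, and 5 for 3rd.
That gives 7 × 6 × 5 = 210.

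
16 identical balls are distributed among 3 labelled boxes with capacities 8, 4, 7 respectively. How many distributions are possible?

Without the upper bounds there are C(18,2) = 153 ways to split 16 among 3 boxes.
Subtract solutions that violate a single cap (substitute x_i' = x_i − (cap_i+1)): x_1 ≥ 9 gives C(9,2) = 36; x_2 ≥ 5 gives C(13,2) = 78; x_3 ≥ 8 gives C(10,2) = 45. Together 159.
Add back pairs where two caps are both exceeded: 6 + 0 + 10 = 16.
By inclusion–exclusion the count is 153 − 159 + 16 = 10.

10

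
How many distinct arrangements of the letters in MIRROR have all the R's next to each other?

24

Treat the 3 copies of R as a single block. The multiset to arrange is then {RRR, I, M, O}, 4 items in all.
All 4 items are distinct, so there are (4)! = 24 arrangements.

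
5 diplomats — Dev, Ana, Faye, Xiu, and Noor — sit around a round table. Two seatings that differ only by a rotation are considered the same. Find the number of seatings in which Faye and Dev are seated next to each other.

12

Treat {Faye, Dev} as one unit (2 internal orders) and seat the resulting 4 units around the table: (3)! circular arrangements.
So 2 × (3)! = 2 × 6 = 12.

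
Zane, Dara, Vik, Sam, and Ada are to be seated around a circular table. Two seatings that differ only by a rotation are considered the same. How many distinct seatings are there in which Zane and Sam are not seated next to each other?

12

All circular seatings of 5 people number (4)! = 24.
Seatings with Zane beside Sam: treat them as a block with 2 internal orders, giving 2 × (3)! = 12.
Subtracting, 24 − 12 = 12.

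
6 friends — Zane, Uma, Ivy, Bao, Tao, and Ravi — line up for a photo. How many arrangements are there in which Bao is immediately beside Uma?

Glue Bao and Uma into one block (2 internal orders), leaving 5 units to arrange in a row.
So the count is 2·(5)! = 240.

240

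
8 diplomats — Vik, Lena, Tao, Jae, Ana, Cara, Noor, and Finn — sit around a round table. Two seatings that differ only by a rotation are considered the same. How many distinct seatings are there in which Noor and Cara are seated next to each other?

Treat {Noor, Cara} as one unit (2 internal orders) and seat the resulting 7 units around the table: (6)! circular arrangements.
So 2 × (6)! = 2 × 720 = 1440.

1440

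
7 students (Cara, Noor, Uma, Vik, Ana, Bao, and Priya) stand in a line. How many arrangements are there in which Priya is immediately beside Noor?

Place the 5 others and the Priya-Noor pair as 6 objects in a line; the pair has 2 internal arrangements.
So the count is 2·(6)! = 1440.

1440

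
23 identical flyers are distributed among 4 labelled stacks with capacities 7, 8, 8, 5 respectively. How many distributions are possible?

Without the upper bounds there are C(26,3) = 2600 ways to split 23 among 4 stacks.
Subtract solutions that violate a single cap (substitute x_i' = x_i − (cap_i+1)): x_1 ≥ 8 gives C(18,3) = 816; x_2 ≥ 9 gives C(17,3) = 680; x_3 ≥ 9 gives C(17,3) = 680; x_4 ≥ 6 gives C(20,3) = 1140. Together 3316.
Add back pairs where two caps are both exceeded: 84 + 84 + 220 + 56 + 165 + 165 = 774.
Subtract triples: 0 + 1 + 1 + 0 = 2.
By inclusion–exclusion the count is 2600 − 3316 + 774 − 2 = 56.

56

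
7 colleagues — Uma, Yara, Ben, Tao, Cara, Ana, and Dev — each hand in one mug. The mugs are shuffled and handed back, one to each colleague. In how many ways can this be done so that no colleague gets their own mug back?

1854

Let Aᵢ be the assignments in which colleague i gets their own mug. We want the size of the complement of A₁∪…∪A_7.
By inclusion–exclusion this is Σ_{j=0}^{7} (−1)^j C(7,j)·(7−j)!.
Computing: 5040 − 5040 + 2520 − 840 + 210 − 42 + 7 − 1 = 1854.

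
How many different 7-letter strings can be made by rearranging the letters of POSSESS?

210

The 7 letters of POSSESS have repeats: S appearing 4 times.
So there are 7! / (4!) = 210 distinguishable arrangements.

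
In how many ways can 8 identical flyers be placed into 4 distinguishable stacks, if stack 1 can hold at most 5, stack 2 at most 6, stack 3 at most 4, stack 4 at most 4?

111

Without the upper bounds there are C(11,3) = 165 ways to split 8 among 4 stacks.
Subtract solutions that violate a single cap (substitute x_i' = x_i − (cap_i+1)): x_1 ≥ 6 gives C(5,3) = 10; x_2 ≥ 7 gives C(4,3) = 4; x_3 ≥ 5 gives C(6,3) = 20; x_4 ≥ 5 gives C(6,3) = 20. Together 54.
No two caps can be exceeded simultaneously, so the pair terms are all 0.
By inclusion–exclusion the count is 165 − 54 + 0 = 111.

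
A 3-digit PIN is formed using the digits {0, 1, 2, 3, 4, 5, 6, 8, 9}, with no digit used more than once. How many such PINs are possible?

This is a permutation of 3 out of 9: P(9,3) = 9!/6!.
9 × 8 × 7 = 504.

504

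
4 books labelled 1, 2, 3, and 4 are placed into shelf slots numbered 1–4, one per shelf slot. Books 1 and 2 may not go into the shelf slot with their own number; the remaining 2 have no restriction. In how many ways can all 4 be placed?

14

Let Aᵢ (for i ∈ {1, 2}) be the placements that put book i in its forbidden shelf slot. Any j of these fix j positions, leaving (4−j)! ways to fill the rest, and there are C(2,j) ways to pick which j.
By inclusion–exclusion, the number of valid placements is Σ_{j=0}^{2} (−1)^j C(2,j)·(4−j)!.
Computing: 24 − 12 + 2 = 14.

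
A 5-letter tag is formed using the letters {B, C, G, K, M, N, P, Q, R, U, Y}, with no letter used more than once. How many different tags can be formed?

55440

With no repetition, fill the 5 letters in order: 11 choices, then 10, down to 7.
That product is 11 × 10 × 9 × 8 × 7 = 55440.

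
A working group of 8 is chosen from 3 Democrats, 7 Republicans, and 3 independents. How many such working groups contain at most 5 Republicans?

Split by how many Republicans are chosen (0 through 5).
Sum: C(7,0)·C(6,8) + C(7,1)·C(6,7) + C(7,2)·C(6,6) + C(7,3)·C(6,5) + C(7,4)·C(6,4) + C(7,5)·C(6,3) = 0 + 0 + 21 + 210 + 525 + 420 = 1176.

1176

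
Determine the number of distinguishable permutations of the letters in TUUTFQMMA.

45360

TUUTFQMMA has 9 letters with M appearing twice, T appearing twice, and U appearing twice.
Dividing 9! = 362880 by 2!·2!·2! = 8 for the repeated letters gives 45360.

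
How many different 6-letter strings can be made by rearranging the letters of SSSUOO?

SSSUOO has 6 letters with O appearing twice and S appearing 3 times.
The number of distinct arrangements is 6!/(3!·2!) = 720/12 = 60.

60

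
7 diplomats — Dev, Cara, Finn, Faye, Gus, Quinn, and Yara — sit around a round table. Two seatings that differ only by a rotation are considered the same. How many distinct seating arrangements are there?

Seat Dev anywhere (absorbing the rotational symmetry), then permute the other 6: (6)! = 720.

720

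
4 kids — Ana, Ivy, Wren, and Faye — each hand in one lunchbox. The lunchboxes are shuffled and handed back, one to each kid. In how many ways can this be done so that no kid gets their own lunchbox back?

Count assignments avoiding every fixed point. For any j of the 4 kids fixed to their own lunchbox, the other 4−j can be arranged in (4−j)! ways.
By inclusion–exclusion this is Σ_{j=0}^{4} (−1)^j C(4,j)·(4−j)!.
Computing: 24 − 24 + 12 − 4 + 1 = 9.

9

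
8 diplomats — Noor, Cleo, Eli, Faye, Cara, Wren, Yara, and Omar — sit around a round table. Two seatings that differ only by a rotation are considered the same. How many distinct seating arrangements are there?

Fix one person's seat to break rotational symmetry; the remaining 7 people can be arranged in (7)! = 5040 ways.

5040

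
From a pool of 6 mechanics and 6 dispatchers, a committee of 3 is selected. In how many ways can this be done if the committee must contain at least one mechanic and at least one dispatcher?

With no constraint there are C(12,3) = 220 possible selections.
Subtract selections that omit an entire group: no mechanics → C(6,3) = 20; no dispatchers → C(6,3) = 20.
Both groups omitted at once is impossible, so 220 − 40 = 180.

180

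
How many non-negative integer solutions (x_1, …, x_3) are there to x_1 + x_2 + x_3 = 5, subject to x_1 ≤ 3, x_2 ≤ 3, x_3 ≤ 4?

By stars and bars, unrestricted non-negative solutions to x_1+…+x_3 = 5 number C(5+2,2) = 21.
Subtract solutions that violate a single cap (substitute x_i' = x_i − (cap_i+1)): x_1 ≥ 4 gives C(3,2) = 3; x_2 ≥ 4 gives C(3,2) = 3; x_3 ≥ 5 gives C(2,2) = 1. Together 7.
No two caps can be exceeded simultaneously, so the pair terms are all 0.
By inclusion–exclusion the count is 21 − 7 + 0 = 14.

14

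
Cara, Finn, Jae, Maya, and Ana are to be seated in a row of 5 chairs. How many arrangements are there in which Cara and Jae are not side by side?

72

There are 5! = 120 arrangements in all. If Cara and Jae are adjacent, merging them into one block gives 2·(4)! = 48 arrangements.
Complementary counting: 120 − 48 = 72.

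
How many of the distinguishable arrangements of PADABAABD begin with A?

1680

With the first slot taken by A, it remains to arrange the other 8 letters (PDABAABD).
Those 8 letters have A appearing 3 times, B appearing twice, and D appearing twice, giving (8)!/(3!·2!·2!) = 1680.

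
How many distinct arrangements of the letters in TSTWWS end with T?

Fix T in the last position and arrange the remaining 5 letters.
Those 5 letters have S appearing twice and W appearing twice, giving (5)!/(2!·2!) = 30.

30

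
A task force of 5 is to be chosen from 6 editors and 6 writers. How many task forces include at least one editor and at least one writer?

780

Total 5-person selections from all 12: C(12,5) = 792.
Subtract selections that omit an entire group: no editors → C(6,5) = 6; no writers → C(6,5) = 6.
Both groups omitted at once is impossible, so 792 − 12 = 780.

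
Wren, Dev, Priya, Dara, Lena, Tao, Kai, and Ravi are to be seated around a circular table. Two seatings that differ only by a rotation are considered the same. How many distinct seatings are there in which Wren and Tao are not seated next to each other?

Without the restriction there are (7)! = 5040 seatings.
Those with Wren next to Tao: fuse the pair into one unit and seat 7 units around a circle — 2·(6)! = 1440.
Subtracting, 5040 − 1440 = 3600.

3600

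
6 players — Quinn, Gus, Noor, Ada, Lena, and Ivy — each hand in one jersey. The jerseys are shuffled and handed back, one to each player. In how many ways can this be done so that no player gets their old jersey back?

265

Count assignments avoiding every fixed point. For any j of the 6 players fixed to their old jersey, the other 6−j can be arranged in (6−j)! ways.
By inclusion–exclusion this is Σ_{j=0}^{6} (−1)^j C(6,j)·(6−j)!.
Computing: 720 − 720 + 360 − 120 + 30 − 6 + 1 = 265.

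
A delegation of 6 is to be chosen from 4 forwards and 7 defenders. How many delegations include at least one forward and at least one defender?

455

With no constraint there are C(11,6) = 462 possible selections.
Selections missing a whole group: no forwards → C(7,6) = 7; no defenders → C(4,6) = 0.
Both groups omitted at once is impossible, so 462 − 7 = 455.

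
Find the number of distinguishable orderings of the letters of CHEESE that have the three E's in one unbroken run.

Treat the 3 copies of E as a single block. The multiset to arrange is then {EEE, C, H, S}, 4 items in all.
All 4 items are distinct, so there are (4)! = 24 arrangements.

24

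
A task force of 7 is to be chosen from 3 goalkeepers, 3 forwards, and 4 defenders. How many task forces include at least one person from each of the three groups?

118

Total 7-person selections from all 10: C(10,7) = 120.
Selections missing a whole group: no goalkeepers → C(7,7) = 1; no forwards → C(7,7) = 1; no defenders → C(6,7) = 0.
Add back selections omitting two groups (i.e. drawn from a single group): C(3,7) + C(3,7) + C(4,7) = 0.
By inclusion–exclusion: 120 − 2 + 0 = 118.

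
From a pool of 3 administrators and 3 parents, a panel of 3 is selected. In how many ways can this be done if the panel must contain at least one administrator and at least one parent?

18

Total 3-person selections from all 6: C(6,3) = 20.
Subtract selections that omit an entire group: no administrators → C(3,3) = 1; no parents → C(3,3) = 1.
Both groups omitted at once is impossible, so 20 − 2 = 18.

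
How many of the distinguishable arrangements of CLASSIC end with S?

360

With the last slot taken by S, it remains to arrange the other 6 letters (CLASIC).
Those 6 letters have C appearing twice, giving (6)!/(2!) = 360.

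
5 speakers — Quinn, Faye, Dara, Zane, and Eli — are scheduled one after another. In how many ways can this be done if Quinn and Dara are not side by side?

There are 5! = 120 arrangements in all. If Quinn and Dara are adjacent, merging them into one block gives 2·(4)! = 48 arrangements.
So 120 − 48 = 72 arrangements keep them apart.

72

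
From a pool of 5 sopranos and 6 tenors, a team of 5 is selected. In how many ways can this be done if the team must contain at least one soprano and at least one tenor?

With no constraint there are C(11,5) = 462 possible selections.
Selections missing a whole group: no sopranos → C(6,5) = 6; no tenors → C(5,5) = 1.
Both groups omitted at once is impossible, so 462 − 7 = 455.

455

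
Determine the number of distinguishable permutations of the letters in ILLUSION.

10080

The 8 letters of ILLUSION have repeats: I appearing twice and L appearing twice.
So there are 8! / (2!·2!) = 10080 distinguishable arrangements.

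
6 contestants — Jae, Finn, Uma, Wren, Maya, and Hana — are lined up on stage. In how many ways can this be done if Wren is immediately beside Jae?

240

Treat {Wren, Jae} as a single unit. There are 5 units to order, and the pair itself can be ordered 2 ways.
So the count is 2·(5)! = 240.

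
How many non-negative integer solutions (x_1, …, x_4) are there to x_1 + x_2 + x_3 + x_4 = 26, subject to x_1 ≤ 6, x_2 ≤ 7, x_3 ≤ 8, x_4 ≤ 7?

By stars and bars, unrestricted non-negative solutions to x_1+…+x_4 = 26 number C(26+3,3) = 3654.
Subtract solutions that violate a single cap (substitute x_i' = x_i − (cap_i+1)): x_1 ≥ 7 gives C(22,3) = 1540; x_2 ≥ 8 gives C(21,3) = 1330; x_3 ≥ 9 gives C(20,3) = 1140; x_4 ≥ 8 gives C(21,3) = 1330. Together 5340.
Add back pairs where two caps are both exceeded: 364 + 286 + 364 + 220 + 286 + 220 = 1740.
Subtract triples: 10 + 20 + 10 + 4 = 44.
By inclusion–exclusion the count is 3654 − 5340 + 1740 − 44 = 10.

10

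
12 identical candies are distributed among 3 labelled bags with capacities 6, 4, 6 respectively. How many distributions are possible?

Ignoring the caps, the number of non-negative solutions to x_1+…+x_3 = 12 is C(14,2) = 91.
Subtract solutions that violate a single cap (substitute x_i' = x_i − (cap_i+1)): x_1 ≥ 7 gives C(7,2) = 21; x_2 ≥ 5 gives C(9,2) = 36; x_3 ≥ 7 gives C(7,2) = 21. Together 78.
Add back pairs where two caps are both exceeded: 1 + 0 + 1 = 2.
By inclusion–exclusion the count is 91 − 78 + 2 = 15.

15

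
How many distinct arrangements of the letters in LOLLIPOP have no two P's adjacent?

1260

There are 8!/(3!·2!·2!) = 1680 arrangements of LOLLIPOP in total.
Arrangements with the P's together: treat PP as one letter, giving (7)!/(3!·2!) = 420.
Subtracting, 1680 − 420 = 1260 arrangements keep the P's apart.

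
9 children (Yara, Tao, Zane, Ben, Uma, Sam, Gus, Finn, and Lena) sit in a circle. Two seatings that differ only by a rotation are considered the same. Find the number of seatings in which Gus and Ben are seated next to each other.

10080

Treat {Gus, Ben} as one unit (2 internal orders) and seat the resulting 8 units around the table: (7)! circular arrangements.
So 2 × (7)! = 2 × 5040 = 10080.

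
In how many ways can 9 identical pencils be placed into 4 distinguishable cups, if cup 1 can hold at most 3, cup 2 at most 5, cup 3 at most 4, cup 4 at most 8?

109

Ignoring the caps, the number of non-negative solutions to x_1+…+x_4 = 9 is C(12,3) = 220.
Subtract solutions that violate a single cap (substitute x_i' = x_i − (cap_i+1)): x_1 ≥ 4 gives C(8,3) = 56; x_2 ≥ 6 gives C(6,3) = 20; x_3 ≥ 5 gives C(7,3) = 35; x_4 ≥ 9 gives C(3,3) = 1. Together 112.
Add back pairs where two caps are both exceeded: 0 + 1 + 0 + 0 + 0 + 0 = 1.
By inclusion–exclusion the count is 220 − 112 + 1 = 109.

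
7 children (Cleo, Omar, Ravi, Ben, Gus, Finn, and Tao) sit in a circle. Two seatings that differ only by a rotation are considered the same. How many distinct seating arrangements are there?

720

Fix one person's seat to break rotational symmetry; the remaining 6 people can be arranged in (6)! = 720 ways.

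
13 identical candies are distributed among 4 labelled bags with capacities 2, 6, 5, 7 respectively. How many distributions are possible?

Ignoring the caps, the number of non-negative solutions to x_1+…+x_4 = 13 is C(16,3) = 560.
Subtract solutions that violate a single cap (substitute x_i' = x_i − (cap_i+1)): x_1 ≥ 3 gives C(13,3) = 286; x_2 ≥ 7 gives C(9,3) = 84; x_3 ≥ 6 gives C(10,3) = 120; x_4 ≥ 8 gives C(8,3) = 56. Together 546.
Add back pairs where two caps are both exceeded: 20 + 35 + 10 + 1 + 0 + 0 = 66.
By inclusion–exclusion the count is 560 − 546 + 66 = 80.

80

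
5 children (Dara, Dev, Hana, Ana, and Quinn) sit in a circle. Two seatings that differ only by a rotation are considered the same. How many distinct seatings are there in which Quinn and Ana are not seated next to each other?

All circular seatings of 5 people number (4)! = 24.
Seatings with Quinn beside Ana: treat them as a block with 2 internal orders, giving 2 × (3)! = 12.
Subtracting, 24 − 12 = 12.

12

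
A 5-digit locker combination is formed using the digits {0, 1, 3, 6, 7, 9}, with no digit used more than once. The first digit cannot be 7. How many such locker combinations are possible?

The first digit has 6−1 = 5 choices (anything except 7).
The remaining 4 digits are filled from the other 5 symbols without repetition: 5 × 4 × 3 × 2 = 120.
Total: 5 × 120 = 600.

600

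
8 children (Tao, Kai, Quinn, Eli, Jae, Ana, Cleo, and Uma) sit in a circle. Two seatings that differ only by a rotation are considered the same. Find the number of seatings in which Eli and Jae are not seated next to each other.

Without the restriction there are (7)! = 5040 seatings.
Those with Eli next to Jae: fuse the pair into one unit and seat 7 units around a circle — 2·(6)! = 1440.
Subtracting, 5040 − 1440 = 3600.

3600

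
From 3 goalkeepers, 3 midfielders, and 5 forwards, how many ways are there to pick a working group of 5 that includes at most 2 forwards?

281

Split by how many forwards are chosen (0 through 2).
Sum: C(5,0)·C(6,5) + C(5,1)·C(6,4) + C(5,2)·C(6,3) = 6 + 75 + 200 = 281.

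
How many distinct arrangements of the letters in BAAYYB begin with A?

Fix A in the first position and arrange the remaining 5 letters.
Those 5 letters have B appearing twice and Y appearing twice, giving (5)!/(2!·2!) = 30.

30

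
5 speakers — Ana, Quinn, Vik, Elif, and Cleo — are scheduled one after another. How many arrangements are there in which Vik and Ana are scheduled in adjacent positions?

Treat {Vik, Ana} as a single unit. There are 4 units to order, and the pair itself can be ordered 2 ways.
That gives 2 × 4! = 2 × 24 = 48.

48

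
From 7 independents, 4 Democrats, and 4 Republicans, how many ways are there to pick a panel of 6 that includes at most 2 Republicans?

4290

Split by how many Republicans are chosen (0 through 2).
Sum: C(4,0)·C(11,6) + C(4,1)·C(11,5) + C(4,2)·C(11,4) = 462 + 1848 + 1980 = 4290.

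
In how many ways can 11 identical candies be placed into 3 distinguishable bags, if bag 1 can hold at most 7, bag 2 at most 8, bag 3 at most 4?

Without the upper bounds there are C(13,2) = 78 ways to split 11 among 3 bags.
Subtract solutions that violate a single cap (substitute x_i' = x_i − (cap_i+1)): x_1 ≥ 8 gives C(5,2) = 10; x_2 ≥ 9 gives C(4,2) = 6; x_3 ≥ 5 gives C(8,2) = 28. Together 44.
No two caps can be exceeded simultaneously, so the pair terms are all 0.
By inclusion–exclusion the count is 78 − 44 + 0 = 34.

34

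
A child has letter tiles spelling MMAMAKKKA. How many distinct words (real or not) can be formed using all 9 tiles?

1680

Letter multiplicities in MMAMAKKKA: A×3, K×3, M×3.
Dividing 9! = 362880 by 3!·3!·3! = 216 for the repeated letters gives 1680.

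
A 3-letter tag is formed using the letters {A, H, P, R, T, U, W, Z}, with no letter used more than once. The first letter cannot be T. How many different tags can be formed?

294

The first letter has 8−1 = 7 choices (anything except T).
The remaining 2 letters are filled from the other 7 symbols without repetition: 7 × 6 = 42.
Total: 7 × 42 = 294.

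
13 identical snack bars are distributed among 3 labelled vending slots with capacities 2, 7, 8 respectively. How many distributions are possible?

Without the upper bounds there are C(15,2) = 105 ways to split 13 among 3 vending slots.
Subtract solutions that violate a single cap (substitute x_i' = x_i − (cap_i+1)): x_1 ≥ 3 gives C(12,2) = 66; x_2 ≥ 8 gives C(7,2) = 21; x_3 ≥ 9 gives C(6,2) = 15. Together 102.
Add back pairs where two caps are both exceeded: 6 + 3 + 0 = 9.
By inclusion–exclusion the count is 105 − 102 + 9 = 12.

12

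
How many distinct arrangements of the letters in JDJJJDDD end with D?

With the last slot taken by D, it remains to arrange the other 7 letters (JJJJDDD).
Those 7 letters have D appearing 3 times and J appearing 4 times, giving (7)!/(4!·3!) = 35.

35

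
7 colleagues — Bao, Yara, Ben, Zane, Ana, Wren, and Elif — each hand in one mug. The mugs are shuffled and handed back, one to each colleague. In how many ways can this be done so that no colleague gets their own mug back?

1854

This is the derangement count D_7: permutations of 7 items with no fixed point.
By inclusion–exclusion this is Σ_{j=0}^{7} (−1)^j C(7,j)·(7−j)!.
Computing: 5040 − 5040 + 2520 − 840 + 210 − 42 + 7 − 1 = 1854.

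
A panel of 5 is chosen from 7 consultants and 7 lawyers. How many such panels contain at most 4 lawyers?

Split by how many lawyers are chosen (0 through 4).
Sum: C(7,0)·C(7,5) + C(7,1)·C(7,4) + C(7,2)·C(7,3) + C(7,3)·C(7,2) + C(7,4)·C(7,1) = 21 + 245 + 735 + 735 + 245 = 1981.

1981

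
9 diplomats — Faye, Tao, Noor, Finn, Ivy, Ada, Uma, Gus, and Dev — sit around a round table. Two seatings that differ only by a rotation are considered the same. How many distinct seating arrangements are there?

Around a circle, 9 distinct people have 9!/9 = (8)! = 40320 rotationally distinct seatings.

40320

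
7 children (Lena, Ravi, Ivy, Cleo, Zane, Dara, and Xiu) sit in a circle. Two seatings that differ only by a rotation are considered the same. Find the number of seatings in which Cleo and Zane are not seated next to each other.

Without the restriction there are (6)! = 720 seatings.
Seatings with Cleo beside Zane: treat them as a block with 2 internal orders, giving 2 × (5)! = 240.
Subtracting, 720 − 240 = 480.

480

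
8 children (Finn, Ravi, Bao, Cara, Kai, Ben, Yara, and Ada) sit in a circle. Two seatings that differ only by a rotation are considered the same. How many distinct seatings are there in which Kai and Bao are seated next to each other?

1440

Treat {Kai, Bao} as one unit (2 internal orders) and seat the resulting 7 units around the table: (6)! circular arrangements.
So 2 × (6)! = 2 × 720 = 1440.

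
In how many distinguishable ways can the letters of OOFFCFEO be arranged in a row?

1120

OOFFCFEO has 8 letters with F appearing 3 times and O appearing 3 times.
Dividing 8! = 40320 by 3!·3! = 36 for the repeated letters gives 1120.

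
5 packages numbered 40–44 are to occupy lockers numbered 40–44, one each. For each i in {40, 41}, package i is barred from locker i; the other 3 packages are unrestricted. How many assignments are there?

Let Aᵢ (for i ∈ {40, 41}) be the placements that put package i in its forbidden locker. Any j of these fix j positions, leaving (5−j)! ways to fill the rest, and there are C(2,j) ways to pick which j.
By inclusion–exclusion, the number of valid placements is Σ_{j=0}^{2} (−1)^j C(2,j)·(5−j)!.
Computing: 120 − 48 + 6 = 78.

78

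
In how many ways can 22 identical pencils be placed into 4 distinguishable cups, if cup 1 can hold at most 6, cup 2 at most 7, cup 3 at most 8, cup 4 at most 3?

Ignoring the caps, the number of non-negative solutions to x_1+…+x_4 = 22 is C(25,3) = 2300.
Subtract solutions that violate a single cap (substitute x_i' = x_i − (cap_i+1)): x_1 ≥ 7 gives C(18,3) = 816; x_2 ≥ 8 gives C(17,3) = 680; x_3 ≥ 9 gives C(16,3) = 560; x_4 ≥ 4 gives C(21,3) = 1330. Together 3386.
Add back pairs where two caps are both exceeded: 120 + 84 + 364 + 56 + 286 + 220 = 1130.
Subtract triples: 0 + 20 + 10 + 4 = 34.
By inclusion–exclusion the count is 2300 − 3386 + 1130 − 34 = 10.

10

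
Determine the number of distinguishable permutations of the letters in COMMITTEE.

The 9 letters of COMMITTEE have repeats: E appearing twice, M appearing twice, and T appearing twice.
Dividing 9! = 362880 by 2!·2!·2! = 8 for the repeated letters gives 45360.

45360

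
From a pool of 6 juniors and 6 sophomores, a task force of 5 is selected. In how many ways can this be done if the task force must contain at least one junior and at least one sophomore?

Total 5-person selections from all 12: C(12,5) = 792.
Selections missing a whole group: no juniors → C(6,5) = 6; no sophomores → C(6,5) = 6.
Both groups omitted at once is impossible, so 792 − 12 = 780.

780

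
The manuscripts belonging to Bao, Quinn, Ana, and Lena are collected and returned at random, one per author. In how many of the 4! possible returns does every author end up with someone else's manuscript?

9

This is the derangement count D_4: permutations of 4 items with no fixed point.
By inclusion–exclusion this is Σ_{j=0}^{4} (−1)^j C(4,j)·(4−j)!.
Computing: 24 − 24 + 12 − 4 + 1 = 9.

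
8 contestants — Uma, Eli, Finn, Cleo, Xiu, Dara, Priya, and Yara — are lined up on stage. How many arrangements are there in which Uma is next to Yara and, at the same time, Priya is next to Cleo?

Treat {Uma,Yara} as one block (2 orders) and {Priya,Cleo} as another (2 orders).
That leaves 6 units to arrange: 2 × 2 × 6! = 4 × 720 = 2880.

2880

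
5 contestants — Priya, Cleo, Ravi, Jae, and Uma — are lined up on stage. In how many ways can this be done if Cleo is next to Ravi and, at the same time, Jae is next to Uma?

Treat {Cleo,Ravi} as one block (2 orders) and {Jae,Uma} as another (2 orders).
That leaves 3 units to arrange: 2 × 2 × 3! = 4 × 6 = 24.

24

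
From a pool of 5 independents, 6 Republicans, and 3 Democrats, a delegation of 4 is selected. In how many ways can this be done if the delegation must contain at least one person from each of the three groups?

495

Total 4-person selections from all 14: C(14,4) = 1001.
Selections missing a whole group: no independents → C(9,4) = 126; no Republicans → C(8,4) = 70; no Democrats → C(11,4) = 330.
Add back selections omitting two groups (i.e. drawn from a single group): C(5,4) + C(6,4) + C(3,4) = 20.
By inclusion–exclusion: 1001 − 526 + 20 = 495.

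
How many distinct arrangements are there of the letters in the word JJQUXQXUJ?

7560

The 9 letters of JJQUXQXUJ have repeats: J appearing 3 times, Q appearing twice, U appearing twice, and X appearing twice.
Dividing 9! = 362880 by 3!·2!·2!·2! = 48 for the repeated letters gives 7560.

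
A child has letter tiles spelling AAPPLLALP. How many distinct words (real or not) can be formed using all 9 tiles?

1680

The 9 letters of AAPPLLALP have repeats: A appearing 3 times, L appearing 3 times, and P appearing 3 times.
So there are 9! / (3!·3!·3!) = 1680 distinguishable arrangements.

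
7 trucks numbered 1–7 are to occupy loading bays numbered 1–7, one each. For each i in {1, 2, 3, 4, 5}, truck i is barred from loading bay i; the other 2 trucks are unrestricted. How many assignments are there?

Let Aᵢ (for 1 ≤ i ≤ 5) be the placements that put truck i in its forbidden loading bay. Any j of these fix j positions, leaving (7−j)! ways to fill the rest, and there are C(5,j) ways to pick which j.
By inclusion–exclusion, the number of valid placements is Σ_{j=0}^{5} (−1)^j C(5,j)·(7−j)!.
Computing: 5040 − 3600 + 1200 − 240 + 30 − 2 = 2428.

2428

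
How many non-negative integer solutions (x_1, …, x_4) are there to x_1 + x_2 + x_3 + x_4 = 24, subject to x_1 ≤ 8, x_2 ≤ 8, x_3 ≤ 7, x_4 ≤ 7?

84

Ignoring the caps, the number of non-negative solutions to x_1+…+x_4 = 24 is C(27,3) = 2925.
Subtract solutions that violate a single cap (substitute x_i' = x_i − (cap_i+1)): x_1 ≥ 9 gives C(18,3) = 816; x_2 ≥ 9 gives C(18,3) = 816; x_3 ≥ 8 gives C(19,3) = 969; x_4 ≥ 8 gives C(19,3) = 969. Together 3570.
Add back pairs where two caps are both exceeded: 84 + 120 + 120 + 120 + 120 + 165 = 729.
By inclusion–exclusion the count is 2925 − 3570 + 729 = 84.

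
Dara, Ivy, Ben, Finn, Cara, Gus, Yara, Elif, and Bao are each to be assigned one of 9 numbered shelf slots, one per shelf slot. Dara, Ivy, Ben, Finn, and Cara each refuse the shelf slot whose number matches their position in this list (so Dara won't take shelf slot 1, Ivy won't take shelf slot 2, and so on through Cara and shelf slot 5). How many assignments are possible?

205056

Let Aᵢ (for 1 ≤ i ≤ 5) be the placements that put person i in their forbidden shelf slot. Any j of these fix j positions, leaving (9−j)! ways to fill the rest, and there are C(5,j) ways to pick which j.
By inclusion–exclusion, the number of valid placements is Σ_{j=0}^{5} (−1)^j C(5,j)·(9−j)!.
Computing: 362880 − 201600 + 50400 − 7200 + 600 − 24 = 205056.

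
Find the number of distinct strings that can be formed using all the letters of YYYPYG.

Letter multiplicities in YYYPYG: G×1, P×1, Y×4.
Dividing 6! = 720 by 4! = 24 for the repeated letters gives 30.

30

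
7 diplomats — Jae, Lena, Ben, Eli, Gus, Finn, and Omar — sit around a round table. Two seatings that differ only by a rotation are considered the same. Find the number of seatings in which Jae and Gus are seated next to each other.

Glue Jae and Gus into a block (2 internal orders). Seating 6 units around a circle gives (5)! arrangements.
So 2 × (5)! = 2 × 120 = 240.

240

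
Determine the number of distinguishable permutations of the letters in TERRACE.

1260

Letter multiplicities in TERRACE: A×1, C×1, E×2, R×2, T×1.
Dividing 7! = 5040 by 2!·2! = 4 for the repeated letters gives 1260.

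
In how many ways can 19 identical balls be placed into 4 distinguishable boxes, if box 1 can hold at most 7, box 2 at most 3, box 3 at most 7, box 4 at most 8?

74

By stars and bars, unrestricted non-negative solutions to x_1+…+x_4 = 19 number C(19+3,3) = 1540.
Subtract solutions that violate a single cap (substitute x_i' = x_i − (cap_i+1)): x_1 ≥ 8 gives C(14,3) = 364; x_2 ≥ 4 gives C(18,3) = 816; x_3 ≥ 8 gives C(14,3) = 364; x_4 ≥ 9 gives C(13,3) = 286. Together 1830.
Add back pairs where two caps are both exceeded: 120 + 20 + 10 + 120 + 84 + 10 = 364.
By inclusion–exclusion the count is 1540 − 1830 + 364 = 74.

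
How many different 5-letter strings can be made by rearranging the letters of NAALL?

NAALL has 5 letters with A appearing twice and L appearing twice.
So there are 5! / (2!·2!) = 30 distinguishable arrangements.

30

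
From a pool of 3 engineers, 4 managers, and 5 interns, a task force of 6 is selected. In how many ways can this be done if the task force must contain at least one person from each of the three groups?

805

Total 6-person selections from all 12: C(12,6) = 924.
Selections missing a whole group: no engineers → C(9,6) = 84; no managers → C(8,6) = 28; no interns → C(7,6) = 7.
Add back selections omitting two groups (i.e. drawn from a single group): C(3,6) + C(4,6) + C(5,6) = 0.
By inclusion–exclusion: 924 − 119 + 0 = 805.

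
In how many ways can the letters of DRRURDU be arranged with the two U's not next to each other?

Total arrangements of DRRURDU: 7!/(3!·2!·2!) = 210.
If the two U's are adjacent, glue them into one block, leaving 6 items to arrange: (6)!/(3!·2!) = 60 ways.
Subtracting, 210 − 60 = 150 arrangements keep the U's apart.

150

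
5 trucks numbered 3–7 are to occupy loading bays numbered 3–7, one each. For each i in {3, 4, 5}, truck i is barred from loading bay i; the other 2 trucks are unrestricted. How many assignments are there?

64

Let Aᵢ (for i ∈ {3, 4, 5}) be the placements that put truck i in its forbidden loading bay. Any j of these fix j positions, leaving (5−j)! ways to fill the rest, and there are C(3,j) ways to pick which j.
By inclusion–exclusion, the number of valid placements is Σ_{j=0}^{3} (−1)^j C(3,j)·(5−j)!.
Computing: 120 − 72 + 18 − 2 = 64.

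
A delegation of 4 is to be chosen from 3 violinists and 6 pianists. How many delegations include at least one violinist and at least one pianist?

111

With no constraint there are C(9,4) = 126 possible selections.
Subtract selections that omit an entire group: no violinists → C(6,4) = 15; no pianists → C(3,4) = 0.
Both groups omitted at once is impossible, so 126 − 15 = 111.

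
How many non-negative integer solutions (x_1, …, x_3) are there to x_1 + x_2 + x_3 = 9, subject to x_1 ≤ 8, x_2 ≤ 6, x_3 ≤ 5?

38

By stars and bars, unrestricted non-negative solutions to x_1+…+x_3 = 9 number C(9+2,2) = 55.
Subtract solutions that violate a single cap (substitute x_i' = x_i − (cap_i+1)): x_1 ≥ 9 gives C(2,2) = 1; x_2 ≥ 7 gives C(4,2) = 6; x_3 ≥ 6 gives C(5,2) = 10. Together 17.
No two caps can be exceeded simultaneously, so the pair terms are all 0.
By inclusion–exclusion the count is 55 − 17 + 0 = 38.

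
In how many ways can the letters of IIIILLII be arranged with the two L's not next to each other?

There are 8!/(6!·2!) = 28 arrangements of IIIILLII in total.
If the two L's are adjacent, glue them into one block, leaving 7 items to arrange: (7)!/(6!) = 7 ways.
Subtracting, 28 − 7 = 21 arrangements keep the L's apart.

21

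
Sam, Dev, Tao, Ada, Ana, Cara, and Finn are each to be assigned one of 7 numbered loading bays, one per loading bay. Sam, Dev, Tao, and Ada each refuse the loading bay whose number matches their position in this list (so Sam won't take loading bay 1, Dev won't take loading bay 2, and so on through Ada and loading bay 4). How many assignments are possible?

2790

Let Aᵢ (for 1 ≤ i ≤ 4) be the placements that put person i in their forbidden loading bay. Any j of these fix j positions, leaving (7−j)! ways to fill the rest, and there are C(4,j) ways to pick which j.
By inclusion–exclusion, the number of valid placements is Σ_{j=0}^{4} (−1)^j C(4,j)·(7−j)!.
Computing: 5040 − 2880 + 720 − 96 + 6 = 2790.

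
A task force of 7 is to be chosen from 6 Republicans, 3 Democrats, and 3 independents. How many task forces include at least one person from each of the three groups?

Total 7-person selections from all 12: C(12,7) = 792.
Selections missing a whole group: no Republicans → C(6,7) = 0; no Democrats → C(9,7) = 36; no independents → C(9,7) = 36.
Add back selections omitting two groups (i.e. drawn from a single group): C(6,7) + C(3,7) + C(3,7) = 0.
By inclusion–exclusion: 792 − 72 + 0 = 720.

720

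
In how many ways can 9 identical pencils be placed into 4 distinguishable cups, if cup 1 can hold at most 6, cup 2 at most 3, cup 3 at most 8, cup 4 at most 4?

119

Ignoring the caps, the number of non-negative solutions to x_1+…+x_4 = 9 is C(12,3) = 220.
Subtract solutions that violate a single cap (substitute x_i' = x_i − (cap_i+1)): x_1 ≥ 7 gives C(5,3) = 10; x_2 ≥ 4 gives C(8,3) = 56; x_3 ≥ 9 gives C(3,3) = 1; x_4 ≥ 5 gives C(7,3) = 35. Together 102.
Add back pairs where two caps are both exceeded: 0 + 0 + 0 + 0 + 1 + 0 = 1.
By inclusion–exclusion the count is 220 − 102 + 1 = 119.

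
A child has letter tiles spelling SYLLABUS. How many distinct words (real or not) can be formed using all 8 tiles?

10080

The 8 letters of SYLLABUS have repeats: L appearing twice and S appearing twice.
Dividing 8! = 40320 by 2!·2! = 4 for the repeated letters gives 10080.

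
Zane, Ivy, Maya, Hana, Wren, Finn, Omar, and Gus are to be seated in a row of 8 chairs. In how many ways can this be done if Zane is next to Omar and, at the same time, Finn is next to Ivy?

2880

Treat {Zane,Omar} as one block (2 orders) and {Finn,Ivy} as another (2 orders).
That leaves 6 units to arrange: 2 × 2 × 6! = 4 × 720 = 2880.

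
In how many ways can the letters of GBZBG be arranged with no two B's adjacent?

Total arrangements of GBZBG: 5!/(2!·2!) = 30.
Arrangements with the B's together: treat BB as one letter, giving (4)!/(2!) = 12.
Hence 30 − 12 = 18.

18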